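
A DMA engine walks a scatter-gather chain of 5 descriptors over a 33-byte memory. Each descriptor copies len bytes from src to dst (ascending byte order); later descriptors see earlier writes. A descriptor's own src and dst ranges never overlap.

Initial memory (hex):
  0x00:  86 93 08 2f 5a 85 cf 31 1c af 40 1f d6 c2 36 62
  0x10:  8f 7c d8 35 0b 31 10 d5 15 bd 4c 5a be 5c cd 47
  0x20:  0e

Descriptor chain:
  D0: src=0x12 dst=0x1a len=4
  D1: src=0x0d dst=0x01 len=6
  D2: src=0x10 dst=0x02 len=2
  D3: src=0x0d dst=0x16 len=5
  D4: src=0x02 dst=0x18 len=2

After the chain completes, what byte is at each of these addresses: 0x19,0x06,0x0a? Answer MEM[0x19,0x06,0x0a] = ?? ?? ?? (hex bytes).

MEM[0x19,0x06,0x0a] = 7c d8 40

D0: mem[0x1a..0x1d] <- [d8 35 0b 31]
D1: mem[0x01..0x06] <- [c2 36 62 8f 7c d8]
D2: mem[0x02..0x03] <- [8f 7c]
D3: mem[0x16..0x1a] <- [c2 36 62 8f 7c]
D4: mem[0x18..0x19] <- [8f 7c]
query mem[0x19]=0x7c, mem[0x06]=0xd8, mem[0x0a]=0x40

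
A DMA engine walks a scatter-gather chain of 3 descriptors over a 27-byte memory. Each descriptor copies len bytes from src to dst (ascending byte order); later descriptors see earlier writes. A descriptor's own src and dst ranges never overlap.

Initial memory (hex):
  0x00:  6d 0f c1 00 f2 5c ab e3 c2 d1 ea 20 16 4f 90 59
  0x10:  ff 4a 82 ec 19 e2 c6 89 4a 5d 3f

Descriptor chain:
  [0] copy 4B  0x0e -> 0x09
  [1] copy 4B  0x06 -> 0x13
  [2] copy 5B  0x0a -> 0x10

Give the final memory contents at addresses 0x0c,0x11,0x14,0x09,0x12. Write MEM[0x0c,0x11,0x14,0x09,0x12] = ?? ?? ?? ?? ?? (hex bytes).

D0: mem[0x09..0x0c] <- [90 59 ff 4a]
D1: mem[0x13..0x16] <- [ab e3 c2 90]
D2: mem[0x10..0x14] <- [59 ff 4a 4f 90]
query mem[0x0c]=0x4a, mem[0x11]=0xff, mem[0x14]=0x90, mem[0x09]=0x90, mem[0x12]=0x4a

MEM[0x0c,0x11,0x14,0x09,0x12] = 4a ff 90 90 4a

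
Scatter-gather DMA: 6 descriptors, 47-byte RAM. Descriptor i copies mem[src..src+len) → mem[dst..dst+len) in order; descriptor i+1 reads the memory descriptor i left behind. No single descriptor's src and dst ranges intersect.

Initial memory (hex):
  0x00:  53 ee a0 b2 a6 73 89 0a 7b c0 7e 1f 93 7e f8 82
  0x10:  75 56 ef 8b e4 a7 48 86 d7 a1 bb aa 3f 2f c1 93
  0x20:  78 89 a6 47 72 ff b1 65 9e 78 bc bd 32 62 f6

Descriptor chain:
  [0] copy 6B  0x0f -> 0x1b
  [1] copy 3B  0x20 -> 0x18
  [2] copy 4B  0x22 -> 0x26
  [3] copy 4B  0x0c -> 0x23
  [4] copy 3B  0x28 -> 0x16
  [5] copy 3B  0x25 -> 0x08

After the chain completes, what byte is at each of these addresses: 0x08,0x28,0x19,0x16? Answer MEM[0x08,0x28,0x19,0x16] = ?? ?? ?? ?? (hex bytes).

MEM[0x08,0x28,0x19,0x16] = f8 72 89 72

#0 dst[0x1b+6] := {0x82,0x75,0x56,0xef,0x8b,0xe4}
#1 dst[0x18+3] := {0xe4,0x89,0xa6}
#2 dst[0x26+4] := {0xa6,0x47,0x72,0xff}
#3 dst[0x23+4] := {0x93,0x7e,0xf8,0x82}
#4 dst[0x16+3] := {0x72,0xff,0xbc}
#5 dst[0x08+3] := {0xf8,0x82,0x47}
query mem[0x08]=0xf8, mem[0x28]=0x72, mem[0x19]=0x89, mem[0x16]=0x72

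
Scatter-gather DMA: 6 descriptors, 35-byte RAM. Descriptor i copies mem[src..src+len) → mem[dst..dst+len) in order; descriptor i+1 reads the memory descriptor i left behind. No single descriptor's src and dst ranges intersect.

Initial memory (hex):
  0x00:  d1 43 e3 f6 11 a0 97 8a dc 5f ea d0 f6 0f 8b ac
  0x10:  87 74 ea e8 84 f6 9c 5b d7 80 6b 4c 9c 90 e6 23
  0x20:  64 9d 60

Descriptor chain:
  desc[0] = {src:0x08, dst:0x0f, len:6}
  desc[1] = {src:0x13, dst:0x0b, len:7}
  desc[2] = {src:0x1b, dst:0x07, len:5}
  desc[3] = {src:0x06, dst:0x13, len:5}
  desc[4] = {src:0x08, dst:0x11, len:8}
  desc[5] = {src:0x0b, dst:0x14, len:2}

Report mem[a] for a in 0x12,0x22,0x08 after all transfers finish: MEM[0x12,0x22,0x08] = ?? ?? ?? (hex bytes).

D0: mem[0x0f..0x14] <- [dc 5f ea d0 f6 0f]
D1: mem[0x0b..0x11] <- [f6 0f f6 9c 5b d7 80]
D2: mem[0x07..0x0b] <- [4c 9c 90 e6 23]
D3: mem[0x13..0x17] <- [97 4c 9c 90 e6]
D4: mem[0x11..0x18] <- [9c 90 e6 23 0f f6 9c 5b]
D5: mem[0x14..0x15] <- [23 0f]
query mem[0x12]=0x90, mem[0x22]=0x60, mem[0x08]=0x9c

MEM[0x12,0x22,0x08] = 90 60 9c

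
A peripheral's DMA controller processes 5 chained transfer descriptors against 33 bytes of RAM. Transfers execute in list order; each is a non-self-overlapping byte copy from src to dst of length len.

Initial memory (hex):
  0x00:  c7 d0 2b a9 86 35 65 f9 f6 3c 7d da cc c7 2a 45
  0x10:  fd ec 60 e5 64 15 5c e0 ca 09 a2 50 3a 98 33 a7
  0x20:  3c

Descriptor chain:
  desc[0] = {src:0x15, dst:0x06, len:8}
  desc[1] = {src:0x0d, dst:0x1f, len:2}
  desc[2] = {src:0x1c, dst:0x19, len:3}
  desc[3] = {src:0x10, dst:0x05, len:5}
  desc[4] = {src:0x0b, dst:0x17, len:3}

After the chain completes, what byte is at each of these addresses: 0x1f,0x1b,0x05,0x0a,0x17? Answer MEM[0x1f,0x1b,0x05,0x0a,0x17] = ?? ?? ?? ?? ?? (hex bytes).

#0 dst[0x06+8] := {0x15,0x5c,0xe0,0xca,0x09,0xa2,0x50,0x3a}
#1 dst[0x1f+2] := {0x3a,0x2a}
#2 dst[0x19+3] := {0x3a,0x98,0x33}
#3 dst[0x05+5] := {0xfd,0xec,0x60,0xe5,0x64}
#4 dst[0x17+3] := {0xa2,0x50,0x3a}
query mem[0x1f]=0x3a, mem[0x1b]=0x33, mem[0x05]=0xfd, mem[0x0a]=0x09, mem[0x17]=0xa2

MEM[0x1f,0x1b,0x05,0x0a,0x17] = 3a 33 fd 09 a2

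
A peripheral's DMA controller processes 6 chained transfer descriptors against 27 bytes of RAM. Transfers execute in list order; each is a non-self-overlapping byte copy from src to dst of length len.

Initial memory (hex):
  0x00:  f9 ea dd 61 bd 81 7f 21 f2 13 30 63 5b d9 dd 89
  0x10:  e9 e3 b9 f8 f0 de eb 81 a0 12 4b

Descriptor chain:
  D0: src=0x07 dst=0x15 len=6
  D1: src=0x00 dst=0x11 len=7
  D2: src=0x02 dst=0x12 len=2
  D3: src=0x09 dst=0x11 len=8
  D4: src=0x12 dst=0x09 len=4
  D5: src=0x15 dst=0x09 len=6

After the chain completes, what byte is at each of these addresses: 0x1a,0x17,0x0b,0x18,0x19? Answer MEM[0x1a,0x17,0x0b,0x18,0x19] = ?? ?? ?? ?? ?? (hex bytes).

D0: mem[0x15..0x1a] <- [21 f2 13 30 63 5b]
D1: mem[0x11..0x17] <- [f9 ea dd 61 bd 81 7f]
D2: mem[0x12..0x13] <- [dd 61]
D3: mem[0x11..0x18] <- [13 30 63 5b d9 dd 89 e9]
D4: mem[0x09..0x0c] <- [30 63 5b d9]
D5: mem[0x09..0x0e] <- [d9 dd 89 e9 63 5b]
query mem[0x1a]=0x5b, mem[0x17]=0x89, mem[0x0b]=0x89, mem[0x18]=0xe9, mem[0x19]=0x63

MEM[0x1a,0x17,0x0b,0x18,0x19] = 5b 89 89 e9 63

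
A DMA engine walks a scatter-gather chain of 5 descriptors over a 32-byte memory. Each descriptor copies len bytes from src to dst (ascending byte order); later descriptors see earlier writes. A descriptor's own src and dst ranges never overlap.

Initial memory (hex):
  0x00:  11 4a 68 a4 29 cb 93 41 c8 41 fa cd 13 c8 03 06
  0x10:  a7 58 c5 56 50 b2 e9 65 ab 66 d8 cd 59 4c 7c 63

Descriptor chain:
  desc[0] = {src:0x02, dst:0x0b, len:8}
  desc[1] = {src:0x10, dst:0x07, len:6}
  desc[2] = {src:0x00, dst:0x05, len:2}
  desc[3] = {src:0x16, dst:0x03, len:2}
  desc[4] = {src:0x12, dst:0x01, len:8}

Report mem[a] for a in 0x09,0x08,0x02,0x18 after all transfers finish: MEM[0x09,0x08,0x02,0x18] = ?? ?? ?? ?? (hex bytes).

MEM[0x09,0x08,0x02,0x18] = 41 66 56 ab

D0: mem[0x0b..0x12] <- [68 a4 29 cb 93 41 c8 41]
D1: mem[0x07..0x0c] <- [41 c8 41 56 50 b2]
D2: mem[0x05..0x06] <- [11 4a]
D3: mem[0x03..0x04] <- [e9 65]
D4: mem[0x01..0x08] <- [41 56 50 b2 e9 65 ab 66]
query mem[0x09]=0x41, mem[0x08]=0x66, mem[0x02]=0x56, mem[0x18]=0xab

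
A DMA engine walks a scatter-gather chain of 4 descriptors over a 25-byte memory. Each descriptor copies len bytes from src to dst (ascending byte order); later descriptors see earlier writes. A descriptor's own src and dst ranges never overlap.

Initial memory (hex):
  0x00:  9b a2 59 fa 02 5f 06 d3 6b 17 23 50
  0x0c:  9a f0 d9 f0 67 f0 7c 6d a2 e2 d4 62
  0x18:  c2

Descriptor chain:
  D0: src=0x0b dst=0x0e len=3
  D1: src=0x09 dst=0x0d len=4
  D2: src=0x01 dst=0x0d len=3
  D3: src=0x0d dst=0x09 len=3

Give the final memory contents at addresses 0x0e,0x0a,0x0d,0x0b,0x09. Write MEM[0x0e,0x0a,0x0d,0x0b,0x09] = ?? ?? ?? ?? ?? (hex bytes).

  after D0: wrote 3B at 0x0e = 509af0
  after D1: wrote 4B at 0x0d = 1723509a
  after D2: wrote 3B at 0x0d = a259fa
  after D3: wrote 3B at 0x09 = a259fa
query mem[0x0e]=0x59, mem[0x0a]=0x59, mem[0x0d]=0xa2, mem[0x0b]=0xfa, mem[0x09]=0xa2

MEM[0x0e,0x0a,0x0d,0x0b,0x09] = 59 59 a2 fa a2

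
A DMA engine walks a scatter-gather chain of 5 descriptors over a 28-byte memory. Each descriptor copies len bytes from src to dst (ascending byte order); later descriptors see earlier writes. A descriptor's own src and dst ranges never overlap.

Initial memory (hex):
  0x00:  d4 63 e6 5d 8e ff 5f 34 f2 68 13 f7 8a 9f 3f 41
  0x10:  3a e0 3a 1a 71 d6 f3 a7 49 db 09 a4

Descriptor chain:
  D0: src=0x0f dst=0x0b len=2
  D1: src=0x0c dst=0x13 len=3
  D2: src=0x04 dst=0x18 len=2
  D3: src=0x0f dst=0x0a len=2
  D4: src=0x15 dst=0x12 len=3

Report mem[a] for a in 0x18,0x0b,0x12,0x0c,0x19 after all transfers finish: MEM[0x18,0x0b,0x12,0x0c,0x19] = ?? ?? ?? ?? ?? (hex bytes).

MEM[0x18,0x0b,0x12,0x0c,0x19] = 8e 3a 3f 3a ff

#0 dst[0x0b+2] := {0x41,0x3a}
#1 dst[0x13+3] := {0x3a,0x9f,0x3f}
#2 dst[0x18+2] := {0x8e,0xff}
#3 dst[0x0a+2] := {0x41,0x3a}
#4 dst[0x12+3] := {0x3f,0xf3,0xa7}
query mem[0x18]=0x8e, mem[0x0b]=0x3a, mem[0x12]=0x3f, mem[0x0c]=0x3a, mem[0x19]=0xff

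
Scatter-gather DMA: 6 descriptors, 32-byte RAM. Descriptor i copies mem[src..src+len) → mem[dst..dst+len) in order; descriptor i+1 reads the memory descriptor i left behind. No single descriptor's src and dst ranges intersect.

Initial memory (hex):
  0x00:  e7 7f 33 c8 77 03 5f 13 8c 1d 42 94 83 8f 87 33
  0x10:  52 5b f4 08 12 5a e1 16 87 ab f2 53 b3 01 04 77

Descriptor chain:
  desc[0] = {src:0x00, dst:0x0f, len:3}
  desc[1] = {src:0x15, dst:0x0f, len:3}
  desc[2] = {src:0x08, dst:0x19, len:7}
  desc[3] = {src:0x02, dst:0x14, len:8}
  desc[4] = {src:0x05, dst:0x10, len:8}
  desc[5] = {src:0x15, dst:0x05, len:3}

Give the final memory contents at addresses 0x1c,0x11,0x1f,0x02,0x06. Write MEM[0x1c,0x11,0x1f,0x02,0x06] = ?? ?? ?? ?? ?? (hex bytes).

  after D0: wrote 3B at 0x0f = e77f33
  after D1: wrote 3B at 0x0f = 5ae116
  after D2: wrote 7B at 0x19 = 8c1d4294838f87
  after D3: wrote 8B at 0x14 = 33c877035f138c1d
  after D4: wrote 8B at 0x10 = 035f138c1d429483
  after D5: wrote 3B at 0x05 = 429483
query mem[0x1c]=0x94, mem[0x11]=0x5f, mem[0x1f]=0x87, mem[0x02]=0x33, mem[0x06]=0x94

MEM[0x1c,0x11,0x1f,0x02,0x06] = 94 5f 87 33 94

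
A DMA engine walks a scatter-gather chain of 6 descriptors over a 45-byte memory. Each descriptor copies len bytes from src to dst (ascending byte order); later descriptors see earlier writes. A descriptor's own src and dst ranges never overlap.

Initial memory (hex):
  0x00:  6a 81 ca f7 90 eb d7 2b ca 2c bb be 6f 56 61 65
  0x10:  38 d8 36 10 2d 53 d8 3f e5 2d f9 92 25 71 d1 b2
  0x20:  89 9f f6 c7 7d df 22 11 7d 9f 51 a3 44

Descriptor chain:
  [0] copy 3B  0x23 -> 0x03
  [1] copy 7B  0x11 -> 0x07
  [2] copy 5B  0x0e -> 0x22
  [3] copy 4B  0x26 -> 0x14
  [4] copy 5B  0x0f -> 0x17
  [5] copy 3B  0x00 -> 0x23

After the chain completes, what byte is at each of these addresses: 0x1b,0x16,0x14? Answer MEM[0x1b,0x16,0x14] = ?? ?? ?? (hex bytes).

#0 dst[0x03+3] := {0xc7,0x7d,0xdf}
#1 dst[0x07+7] := {0xd8,0x36,0x10,0x2d,0x53,0xd8,0x3f}
#2 dst[0x22+5] := {0x61,0x65,0x38,0xd8,0x36}
#3 dst[0x14+4] := {0x36,0x11,0x7d,0x9f}
#4 dst[0x17+5] := {0x65,0x38,0xd8,0x36,0x10}
#5 dst[0x23+3] := {0x6a,0x81,0xca}
query mem[0x1b]=0x10, mem[0x16]=0x7d, mem[0x14]=0x36

MEM[0x1b,0x16,0x14] = 10 7d 36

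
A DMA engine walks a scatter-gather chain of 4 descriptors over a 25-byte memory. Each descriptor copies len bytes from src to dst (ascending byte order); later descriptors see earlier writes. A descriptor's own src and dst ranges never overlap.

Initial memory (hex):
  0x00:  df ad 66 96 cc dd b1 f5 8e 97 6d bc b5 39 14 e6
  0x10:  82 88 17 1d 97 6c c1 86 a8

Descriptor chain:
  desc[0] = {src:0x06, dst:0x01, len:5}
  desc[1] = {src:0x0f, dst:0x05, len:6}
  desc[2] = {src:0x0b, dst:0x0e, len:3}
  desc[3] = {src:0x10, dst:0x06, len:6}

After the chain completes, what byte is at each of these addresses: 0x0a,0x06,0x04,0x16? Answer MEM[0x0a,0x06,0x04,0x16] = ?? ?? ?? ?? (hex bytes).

#0 dst[0x01+5] := {0xb1,0xf5,0x8e,0x97,0x6d}
#1 dst[0x05+6] := {0xe6,0x82,0x88,0x17,0x1d,0x97}
#2 dst[0x0e+3] := {0xbc,0xb5,0x39}
#3 dst[0x06+6] := {0x39,0x88,0x17,0x1d,0x97,0x6c}
query mem[0x0a]=0x97, mem[0x06]=0x39, mem[0x04]=0x97, mem[0x16]=0xc1

MEM[0x0a,0x06,0x04,0x16] = 97 39 97 c1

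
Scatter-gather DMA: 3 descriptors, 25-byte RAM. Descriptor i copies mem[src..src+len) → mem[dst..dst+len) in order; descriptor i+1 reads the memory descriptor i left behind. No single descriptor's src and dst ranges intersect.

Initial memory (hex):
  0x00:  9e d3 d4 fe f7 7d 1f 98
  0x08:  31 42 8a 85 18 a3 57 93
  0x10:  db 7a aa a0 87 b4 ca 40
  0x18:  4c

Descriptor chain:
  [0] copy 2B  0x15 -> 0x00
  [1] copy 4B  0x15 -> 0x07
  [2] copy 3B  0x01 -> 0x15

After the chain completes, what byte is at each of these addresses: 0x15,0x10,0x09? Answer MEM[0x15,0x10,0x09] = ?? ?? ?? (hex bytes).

#0 dst[0x00+2] := {0xb4,0xca}
#1 dst[0x07+4] := {0xb4,0xca,0x40,0x4c}
#2 dst[0x15+3] := {0xca,0xd4,0xfe}
query mem[0x15]=0xca, mem[0x10]=0xdb, mem[0x09]=0x40

MEM[0x15,0x10,0x09] = ca db 40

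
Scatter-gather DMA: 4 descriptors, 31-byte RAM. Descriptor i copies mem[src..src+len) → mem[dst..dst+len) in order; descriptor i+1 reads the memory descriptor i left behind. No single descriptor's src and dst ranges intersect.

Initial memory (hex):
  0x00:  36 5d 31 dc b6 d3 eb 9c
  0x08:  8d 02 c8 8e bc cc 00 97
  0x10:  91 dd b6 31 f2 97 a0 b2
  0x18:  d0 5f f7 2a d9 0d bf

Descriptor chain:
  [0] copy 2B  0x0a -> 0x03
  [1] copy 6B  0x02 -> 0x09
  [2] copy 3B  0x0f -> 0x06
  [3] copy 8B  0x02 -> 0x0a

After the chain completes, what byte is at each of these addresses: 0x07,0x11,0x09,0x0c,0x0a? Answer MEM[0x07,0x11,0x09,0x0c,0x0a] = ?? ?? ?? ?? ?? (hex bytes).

MEM[0x07,0x11,0x09,0x0c,0x0a] = 91 31 31 8e 31

[0] 0x0a->0x03 len=2 : c8 8e
[1] 0x02->0x09 len=6 : 31 c8 8e d3 eb 9c
[2] 0x0f->0x06 len=3 : 97 91 dd
[3] 0x02->0x0a len=8 : 31 c8 8e d3 97 91 dd 31
query mem[0x07]=0x91, mem[0x11]=0x31, mem[0x09]=0x31, mem[0x0c]=0x8e, mem[0x0a]=0x31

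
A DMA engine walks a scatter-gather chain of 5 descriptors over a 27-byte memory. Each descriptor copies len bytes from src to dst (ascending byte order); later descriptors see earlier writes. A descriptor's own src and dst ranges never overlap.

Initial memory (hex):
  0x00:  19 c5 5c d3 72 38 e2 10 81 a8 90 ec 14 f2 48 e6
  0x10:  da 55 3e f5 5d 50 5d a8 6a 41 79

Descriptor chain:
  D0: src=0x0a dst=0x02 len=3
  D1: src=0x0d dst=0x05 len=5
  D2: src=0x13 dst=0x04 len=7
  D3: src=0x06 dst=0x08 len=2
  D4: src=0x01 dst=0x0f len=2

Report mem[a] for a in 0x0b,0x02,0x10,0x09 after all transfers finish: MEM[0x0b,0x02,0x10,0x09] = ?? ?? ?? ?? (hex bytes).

MEM[0x0b,0x02,0x10,0x09] = ec 90 90 5d

[0] 0x0a->0x02 len=3 : 90 ec 14
[1] 0x0d->0x05 len=5 : f2 48 e6 da 55
[2] 0x13->0x04 len=7 : f5 5d 50 5d a8 6a 41
[3] 0x06->0x08 len=2 : 50 5d
[4] 0x01->0x0f len=2 : c5 90
query mem[0x0b]=0xec, mem[0x02]=0x90, mem[0x10]=0x90, mem[0x09]=0x5d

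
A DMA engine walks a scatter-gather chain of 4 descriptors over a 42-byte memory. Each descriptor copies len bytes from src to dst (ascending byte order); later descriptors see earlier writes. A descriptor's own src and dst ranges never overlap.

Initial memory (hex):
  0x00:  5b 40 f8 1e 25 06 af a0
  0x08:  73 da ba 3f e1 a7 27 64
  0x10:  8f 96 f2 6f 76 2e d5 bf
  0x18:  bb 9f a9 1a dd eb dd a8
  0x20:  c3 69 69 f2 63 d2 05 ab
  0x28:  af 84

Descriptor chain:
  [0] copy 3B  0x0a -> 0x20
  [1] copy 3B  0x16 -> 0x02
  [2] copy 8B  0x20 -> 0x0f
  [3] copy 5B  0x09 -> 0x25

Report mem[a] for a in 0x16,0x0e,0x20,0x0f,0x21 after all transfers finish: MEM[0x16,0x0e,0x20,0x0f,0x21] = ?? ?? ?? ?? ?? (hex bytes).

MEM[0x16,0x0e,0x20,0x0f,0x21] = ab 27 ba ba 3f

#0 dst[0x20+3] := {0xba,0x3f,0xe1}
#1 dst[0x02+3] := {0xd5,0xbf,0xbb}
#2 dst[0x0f+8] := {0xba,0x3f,0xe1,0xf2,0x63,0xd2,0x05,0xab}
#3 dst[0x25+5] := {0xda,0xba,0x3f,0xe1,0xa7}
query mem[0x16]=0xab, mem[0x0e]=0x27, mem[0x20]=0xba, mem[0x0f]=0xba, mem[0x21]=0x3f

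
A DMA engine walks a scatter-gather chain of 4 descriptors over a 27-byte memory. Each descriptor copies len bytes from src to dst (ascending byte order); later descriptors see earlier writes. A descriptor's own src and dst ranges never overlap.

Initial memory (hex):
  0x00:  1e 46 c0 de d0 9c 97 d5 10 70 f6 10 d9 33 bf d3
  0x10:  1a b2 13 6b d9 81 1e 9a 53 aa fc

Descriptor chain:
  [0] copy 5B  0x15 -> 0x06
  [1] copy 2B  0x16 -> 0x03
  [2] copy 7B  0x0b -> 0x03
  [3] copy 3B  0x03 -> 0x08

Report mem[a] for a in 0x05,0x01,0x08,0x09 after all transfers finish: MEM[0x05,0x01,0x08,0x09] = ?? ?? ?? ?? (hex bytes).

MEM[0x05,0x01,0x08,0x09] = 33 46 10 d9

#0 dst[0x06+5] := {0x81,0x1e,0x9a,0x53,0xaa}
#1 dst[0x03+2] := {0x1e,0x9a}
#2 dst[0x03+7] := {0x10,0xd9,0x33,0xbf,0xd3,0x1a,0xb2}
#3 dst[0x08+3] := {0x10,0xd9,0x33}
query mem[0x05]=0x33, mem[0x01]=0x46, mem[0x08]=0x10, mem[0x09]=0xd9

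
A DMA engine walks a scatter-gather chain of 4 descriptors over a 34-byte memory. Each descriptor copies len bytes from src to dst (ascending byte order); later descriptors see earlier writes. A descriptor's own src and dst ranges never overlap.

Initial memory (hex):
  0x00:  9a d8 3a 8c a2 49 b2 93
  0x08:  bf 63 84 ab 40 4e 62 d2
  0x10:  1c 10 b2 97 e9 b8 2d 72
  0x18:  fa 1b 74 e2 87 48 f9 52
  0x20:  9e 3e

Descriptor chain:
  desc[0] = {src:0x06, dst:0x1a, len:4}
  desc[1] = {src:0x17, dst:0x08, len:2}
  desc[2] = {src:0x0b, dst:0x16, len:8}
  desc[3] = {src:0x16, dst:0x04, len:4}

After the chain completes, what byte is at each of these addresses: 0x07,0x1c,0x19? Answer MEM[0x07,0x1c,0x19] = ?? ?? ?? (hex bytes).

MEM[0x07,0x1c,0x19] = 62 10 62

  after D0: wrote 4B at 0x1a = b293bf63
  after D1: wrote 2B at 0x08 = 72fa
  after D2: wrote 8B at 0x16 = ab404e62d21c10b2
  after D3: wrote 4B at 0x04 = ab404e62
query mem[0x07]=0x62, mem[0x1c]=0x10, mem[0x19]=0x62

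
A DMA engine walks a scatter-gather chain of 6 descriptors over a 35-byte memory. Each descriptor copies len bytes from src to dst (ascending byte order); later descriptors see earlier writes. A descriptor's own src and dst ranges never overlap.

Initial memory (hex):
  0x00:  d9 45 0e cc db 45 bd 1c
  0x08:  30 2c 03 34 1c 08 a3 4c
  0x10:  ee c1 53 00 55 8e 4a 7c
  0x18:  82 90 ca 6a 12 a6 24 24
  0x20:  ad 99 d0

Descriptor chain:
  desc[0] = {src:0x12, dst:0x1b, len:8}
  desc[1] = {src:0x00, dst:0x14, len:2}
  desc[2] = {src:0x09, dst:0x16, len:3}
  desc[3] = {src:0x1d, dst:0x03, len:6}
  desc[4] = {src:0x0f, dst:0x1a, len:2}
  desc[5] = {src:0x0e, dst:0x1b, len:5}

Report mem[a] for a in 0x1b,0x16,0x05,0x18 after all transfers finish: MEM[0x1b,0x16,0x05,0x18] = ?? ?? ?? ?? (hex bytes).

#0 dst[0x1b+8] := {0x53,0x00,0x55,0x8e,0x4a,0x7c,0x82,0x90}
#1 dst[0x14+2] := {0xd9,0x45}
#2 dst[0x16+3] := {0x2c,0x03,0x34}
#3 dst[0x03+6] := {0x55,0x8e,0x4a,0x7c,0x82,0x90}
#4 dst[0x1a+2] := {0x4c,0xee}
#5 dst[0x1b+5] := {0xa3,0x4c,0xee,0xc1,0x53}
query mem[0x1b]=0xa3, mem[0x16]=0x2c, mem[0x05]=0x4a, mem[0x18]=0x34

MEM[0x1b,0x16,0x05,0x18] = a3 2c 4a 34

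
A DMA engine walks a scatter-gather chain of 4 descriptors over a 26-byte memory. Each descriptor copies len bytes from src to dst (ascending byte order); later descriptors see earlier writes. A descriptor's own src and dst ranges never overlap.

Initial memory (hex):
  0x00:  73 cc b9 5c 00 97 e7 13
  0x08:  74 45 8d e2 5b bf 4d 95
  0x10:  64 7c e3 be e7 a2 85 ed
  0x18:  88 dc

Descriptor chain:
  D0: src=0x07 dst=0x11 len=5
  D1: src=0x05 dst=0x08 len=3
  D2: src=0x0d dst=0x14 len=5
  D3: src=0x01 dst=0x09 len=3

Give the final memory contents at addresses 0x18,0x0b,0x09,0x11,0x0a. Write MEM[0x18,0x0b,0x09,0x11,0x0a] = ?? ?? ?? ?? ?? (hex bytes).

  after D0: wrote 5B at 0x11 = 1374458de2
  after D1: wrote 3B at 0x08 = 97e713
  after D2: wrote 5B at 0x14 = bf4d956413
  after D3: wrote 3B at 0x09 = ccb95c
query mem[0x18]=0x13, mem[0x0b]=0x5c, mem[0x09]=0xcc, mem[0x11]=0x13, mem[0x0a]=0xb9

MEM[0x18,0x0b,0x09,0x11,0x0a] = 13 5c cc 13 b9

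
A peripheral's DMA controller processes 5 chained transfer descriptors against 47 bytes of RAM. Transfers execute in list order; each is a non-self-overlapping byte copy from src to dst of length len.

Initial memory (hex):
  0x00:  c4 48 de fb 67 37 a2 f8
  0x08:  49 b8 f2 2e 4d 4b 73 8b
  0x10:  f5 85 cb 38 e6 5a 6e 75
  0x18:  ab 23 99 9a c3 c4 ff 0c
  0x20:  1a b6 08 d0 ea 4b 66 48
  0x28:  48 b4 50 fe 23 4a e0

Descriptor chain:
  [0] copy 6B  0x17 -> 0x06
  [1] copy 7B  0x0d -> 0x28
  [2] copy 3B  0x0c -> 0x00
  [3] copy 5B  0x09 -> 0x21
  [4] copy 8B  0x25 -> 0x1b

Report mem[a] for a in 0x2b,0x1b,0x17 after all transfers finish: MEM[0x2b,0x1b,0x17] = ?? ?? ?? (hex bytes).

MEM[0x2b,0x1b,0x17] = f5 4b 75

#0 dst[0x06+6] := {0x75,0xab,0x23,0x99,0x9a,0xc3}
#1 dst[0x28+7] := {0x4b,0x73,0x8b,0xf5,0x85,0xcb,0x38}
#2 dst[0x00+3] := {0x4d,0x4b,0x73}
#3 dst[0x21+5] := {0x99,0x9a,0xc3,0x4d,0x4b}
#4 dst[0x1b+8] := {0x4b,0x66,0x48,0x4b,0x73,0x8b,0xf5,0x85}
query mem[0x2b]=0xf5, mem[0x1b]=0x4b, mem[0x17]=0x75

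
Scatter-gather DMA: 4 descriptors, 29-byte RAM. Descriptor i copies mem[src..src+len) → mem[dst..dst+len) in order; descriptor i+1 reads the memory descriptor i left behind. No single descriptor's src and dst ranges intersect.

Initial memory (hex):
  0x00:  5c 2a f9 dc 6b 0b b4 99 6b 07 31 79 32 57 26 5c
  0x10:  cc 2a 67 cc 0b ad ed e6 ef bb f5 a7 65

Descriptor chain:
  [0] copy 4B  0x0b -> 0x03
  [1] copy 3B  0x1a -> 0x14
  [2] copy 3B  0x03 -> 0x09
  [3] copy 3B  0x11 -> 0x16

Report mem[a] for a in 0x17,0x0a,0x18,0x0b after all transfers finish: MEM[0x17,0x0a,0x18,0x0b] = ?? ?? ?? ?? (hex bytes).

MEM[0x17,0x0a,0x18,0x0b] = 67 32 cc 57

  after D0: wrote 4B at 0x03 = 79325726
  after D1: wrote 3B at 0x14 = f5a765
  after D2: wrote 3B at 0x09 = 793257
  after D3: wrote 3B at 0x16 = 2a67cc
query mem[0x17]=0x67, mem[0x0a]=0x32, mem[0x18]=0xcc, mem[0x0b]=0x57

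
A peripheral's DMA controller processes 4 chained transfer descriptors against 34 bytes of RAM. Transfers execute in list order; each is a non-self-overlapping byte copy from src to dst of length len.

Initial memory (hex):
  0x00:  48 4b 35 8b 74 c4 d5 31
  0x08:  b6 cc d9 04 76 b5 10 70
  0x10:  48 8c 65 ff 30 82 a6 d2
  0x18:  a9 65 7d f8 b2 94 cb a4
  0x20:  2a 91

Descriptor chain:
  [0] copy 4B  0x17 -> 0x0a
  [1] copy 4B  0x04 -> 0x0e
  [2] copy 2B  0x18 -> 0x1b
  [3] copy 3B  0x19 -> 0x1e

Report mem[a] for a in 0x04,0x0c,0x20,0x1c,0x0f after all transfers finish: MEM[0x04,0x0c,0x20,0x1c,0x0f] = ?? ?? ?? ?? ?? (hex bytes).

MEM[0x04,0x0c,0x20,0x1c,0x0f] = 74 65 a9 65 c4

  after D0: wrote 4B at 0x0a = d2a9657d
  after D1: wrote 4B at 0x0e = 74c4d531
  after D2: wrote 2B at 0x1b = a965
  after D3: wrote 3B at 0x1e = 657da9
query mem[0x04]=0x74, mem[0x0c]=0x65, mem[0x20]=0xa9, mem[0x1c]=0x65, mem[0x0f]=0xc4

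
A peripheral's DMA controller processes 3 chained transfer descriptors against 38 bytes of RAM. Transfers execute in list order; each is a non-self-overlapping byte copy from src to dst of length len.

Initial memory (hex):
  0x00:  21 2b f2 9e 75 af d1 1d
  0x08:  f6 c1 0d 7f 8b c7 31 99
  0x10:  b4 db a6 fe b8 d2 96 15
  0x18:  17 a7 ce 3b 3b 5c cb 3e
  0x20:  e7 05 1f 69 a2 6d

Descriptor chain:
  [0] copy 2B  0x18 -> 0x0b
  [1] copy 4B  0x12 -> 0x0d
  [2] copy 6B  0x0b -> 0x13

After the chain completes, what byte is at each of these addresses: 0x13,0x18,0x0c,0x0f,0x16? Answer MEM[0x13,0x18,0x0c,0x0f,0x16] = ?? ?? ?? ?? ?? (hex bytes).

D0: mem[0x0b..0x0c] <- [17 a7]
D1: mem[0x0d..0x10] <- [a6 fe b8 d2]
D2: mem[0x13..0x18] <- [17 a7 a6 fe b8 d2]
query mem[0x13]=0x17, mem[0x18]=0xd2, mem[0x0c]=0xa7, mem[0x0f]=0xb8, mem[0x16]=0xfe

MEM[0x13,0x18,0x0c,0x0f,0x16] = 17 d2 a7 b8 fe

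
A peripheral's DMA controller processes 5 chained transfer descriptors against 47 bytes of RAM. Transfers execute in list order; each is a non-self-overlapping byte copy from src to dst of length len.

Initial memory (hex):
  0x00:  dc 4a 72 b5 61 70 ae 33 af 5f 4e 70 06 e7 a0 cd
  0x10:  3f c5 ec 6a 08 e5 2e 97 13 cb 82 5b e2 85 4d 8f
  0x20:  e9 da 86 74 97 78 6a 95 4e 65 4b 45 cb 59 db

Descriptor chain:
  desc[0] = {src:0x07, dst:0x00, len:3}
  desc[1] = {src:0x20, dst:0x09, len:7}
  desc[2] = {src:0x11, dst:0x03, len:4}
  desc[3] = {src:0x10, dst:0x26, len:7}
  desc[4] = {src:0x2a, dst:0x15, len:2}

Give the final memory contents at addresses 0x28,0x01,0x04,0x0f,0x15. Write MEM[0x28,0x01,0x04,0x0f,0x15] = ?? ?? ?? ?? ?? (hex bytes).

MEM[0x28,0x01,0x04,0x0f,0x15] = ec af ec 6a 08

  after D0: wrote 3B at 0x00 = 33af5f
  after D1: wrote 7B at 0x09 = e9da867497786a
  after D2: wrote 4B at 0x03 = c5ec6a08
  after D3: wrote 7B at 0x26 = 3fc5ec6a08e52e
  after D4: wrote 2B at 0x15 = 08e5
query mem[0x28]=0xec, mem[0x01]=0xaf, mem[0x04]=0xec, mem[0x0f]=0x6a, mem[0x15]=0x08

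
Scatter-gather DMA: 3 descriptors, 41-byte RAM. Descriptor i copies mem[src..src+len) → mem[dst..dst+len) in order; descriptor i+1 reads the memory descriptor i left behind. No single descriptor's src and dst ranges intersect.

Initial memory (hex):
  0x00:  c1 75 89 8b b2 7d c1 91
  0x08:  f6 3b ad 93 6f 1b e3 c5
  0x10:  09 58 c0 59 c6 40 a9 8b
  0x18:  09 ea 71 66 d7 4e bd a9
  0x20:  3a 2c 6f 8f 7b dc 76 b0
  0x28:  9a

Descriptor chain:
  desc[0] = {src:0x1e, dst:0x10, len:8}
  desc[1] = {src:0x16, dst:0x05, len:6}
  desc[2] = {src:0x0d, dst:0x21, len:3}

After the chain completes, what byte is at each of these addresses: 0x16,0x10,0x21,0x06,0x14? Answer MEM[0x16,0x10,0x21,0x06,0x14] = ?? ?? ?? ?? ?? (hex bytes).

  after D0: wrote 8B at 0x10 = bda93a2c6f8f7bdc
  after D1: wrote 6B at 0x05 = 7bdc09ea7166
  after D2: wrote 3B at 0x21 = 1be3c5
query mem[0x16]=0x7b, mem[0x10]=0xbd, mem[0x21]=0x1b, mem[0x06]=0xdc, mem[0x14]=0x6f

MEM[0x16,0x10,0x21,0x06,0x14] = 7b bd 1b dc 6f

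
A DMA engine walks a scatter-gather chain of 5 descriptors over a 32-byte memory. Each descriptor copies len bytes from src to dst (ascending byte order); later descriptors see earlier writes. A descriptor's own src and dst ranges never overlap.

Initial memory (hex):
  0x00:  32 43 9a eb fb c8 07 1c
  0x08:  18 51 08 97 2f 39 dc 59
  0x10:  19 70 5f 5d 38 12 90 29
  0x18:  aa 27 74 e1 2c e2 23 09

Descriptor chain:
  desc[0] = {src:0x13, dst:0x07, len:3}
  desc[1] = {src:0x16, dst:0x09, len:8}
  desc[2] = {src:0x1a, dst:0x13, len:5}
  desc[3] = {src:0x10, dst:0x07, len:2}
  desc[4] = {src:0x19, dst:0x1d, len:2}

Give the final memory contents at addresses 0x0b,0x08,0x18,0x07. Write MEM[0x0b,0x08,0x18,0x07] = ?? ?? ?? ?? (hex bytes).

MEM[0x0b,0x08,0x18,0x07] = aa 70 aa e2

D0: mem[0x07..0x09] <- [5d 38 12]
D1: mem[0x09..0x10] <- [90 29 aa 27 74 e1 2c e2]
D2: mem[0x13..0x17] <- [74 e1 2c e2 23]
D3: mem[0x07..0x08] <- [e2 70]
D4: mem[0x1d..0x1e] <- [27 74]
query mem[0x0b]=0xaa, mem[0x08]=0x70, mem[0x18]=0xaa, mem[0x07]=0xe2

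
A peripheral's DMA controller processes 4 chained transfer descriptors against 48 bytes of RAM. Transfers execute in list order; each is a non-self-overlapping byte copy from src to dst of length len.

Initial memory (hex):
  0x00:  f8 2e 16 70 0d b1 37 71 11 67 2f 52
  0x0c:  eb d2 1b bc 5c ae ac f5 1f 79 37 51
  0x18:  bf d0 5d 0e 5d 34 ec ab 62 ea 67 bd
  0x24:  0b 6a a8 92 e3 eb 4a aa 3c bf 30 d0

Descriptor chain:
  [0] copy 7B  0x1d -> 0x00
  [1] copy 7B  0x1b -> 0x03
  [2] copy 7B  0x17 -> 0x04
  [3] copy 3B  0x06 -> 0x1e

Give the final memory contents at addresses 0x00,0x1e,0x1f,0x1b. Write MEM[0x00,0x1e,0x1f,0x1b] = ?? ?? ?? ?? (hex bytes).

#0 dst[0x00+7] := {0x34,0xec,0xab,0x62,0xea,0x67,0xbd}
#1 dst[0x03+7] := {0x0e,0x5d,0x34,0xec,0xab,0x62,0xea}
#2 dst[0x04+7] := {0x51,0xbf,0xd0,0x5d,0x0e,0x5d,0x34}
#3 dst[0x1e+3] := {0xd0,0x5d,0x0e}
query mem[0x00]=0x34, mem[0x1e]=0xd0, mem[0x1f]=0x5d, mem[0x1b]=0x0e

MEM[0x00,0x1e,0x1f,0x1b] = 34 d0 5d 0e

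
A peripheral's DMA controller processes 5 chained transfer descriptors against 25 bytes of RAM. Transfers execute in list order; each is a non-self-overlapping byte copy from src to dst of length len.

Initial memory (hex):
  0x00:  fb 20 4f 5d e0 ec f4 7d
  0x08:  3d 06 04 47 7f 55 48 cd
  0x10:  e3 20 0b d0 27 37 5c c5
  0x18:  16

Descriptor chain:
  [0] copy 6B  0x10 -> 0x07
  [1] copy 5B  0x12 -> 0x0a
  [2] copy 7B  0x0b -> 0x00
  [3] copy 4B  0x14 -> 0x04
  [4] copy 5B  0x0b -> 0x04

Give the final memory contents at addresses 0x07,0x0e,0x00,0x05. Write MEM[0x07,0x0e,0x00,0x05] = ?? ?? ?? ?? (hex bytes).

#0 dst[0x07+6] := {0xe3,0x20,0x0b,0xd0,0x27,0x37}
#1 dst[0x0a+5] := {0x0b,0xd0,0x27,0x37,0x5c}
#2 dst[0x00+7] := {0xd0,0x27,0x37,0x5c,0xcd,0xe3,0x20}
#3 dst[0x04+4] := {0x27,0x37,0x5c,0xc5}
#4 dst[0x04+5] := {0xd0,0x27,0x37,0x5c,0xcd}
query mem[0x07]=0x5c, mem[0x0e]=0x5c, mem[0x00]=0xd0, mem[0x05]=0x27

MEM[0x07,0x0e,0x00,0x05] = 5c 5c d0 27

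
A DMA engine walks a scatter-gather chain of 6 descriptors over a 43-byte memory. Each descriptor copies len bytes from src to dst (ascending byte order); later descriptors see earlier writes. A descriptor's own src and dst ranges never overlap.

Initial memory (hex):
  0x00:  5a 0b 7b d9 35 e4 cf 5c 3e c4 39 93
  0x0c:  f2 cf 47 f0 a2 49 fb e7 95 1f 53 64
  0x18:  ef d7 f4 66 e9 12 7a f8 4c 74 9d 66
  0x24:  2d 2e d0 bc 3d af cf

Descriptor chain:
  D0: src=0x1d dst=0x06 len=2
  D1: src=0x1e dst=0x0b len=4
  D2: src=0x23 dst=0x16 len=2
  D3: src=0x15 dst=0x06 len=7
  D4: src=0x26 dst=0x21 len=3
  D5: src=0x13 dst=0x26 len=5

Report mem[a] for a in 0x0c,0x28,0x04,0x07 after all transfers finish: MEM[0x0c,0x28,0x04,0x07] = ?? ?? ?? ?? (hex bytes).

MEM[0x0c,0x28,0x04,0x07] = 66 1f 35 66

  after D0: wrote 2B at 0x06 = 127a
  after D1: wrote 4B at 0x0b = 7af84c74
  after D2: wrote 2B at 0x16 = 662d
  after D3: wrote 7B at 0x06 = 1f662defd7f466
  after D4: wrote 3B at 0x21 = d0bc3d
  after D5: wrote 5B at 0x26 = e7951f662d
query mem[0x0c]=0x66, mem[0x28]=0x1f, mem[0x04]=0x35, mem[0x07]=0x66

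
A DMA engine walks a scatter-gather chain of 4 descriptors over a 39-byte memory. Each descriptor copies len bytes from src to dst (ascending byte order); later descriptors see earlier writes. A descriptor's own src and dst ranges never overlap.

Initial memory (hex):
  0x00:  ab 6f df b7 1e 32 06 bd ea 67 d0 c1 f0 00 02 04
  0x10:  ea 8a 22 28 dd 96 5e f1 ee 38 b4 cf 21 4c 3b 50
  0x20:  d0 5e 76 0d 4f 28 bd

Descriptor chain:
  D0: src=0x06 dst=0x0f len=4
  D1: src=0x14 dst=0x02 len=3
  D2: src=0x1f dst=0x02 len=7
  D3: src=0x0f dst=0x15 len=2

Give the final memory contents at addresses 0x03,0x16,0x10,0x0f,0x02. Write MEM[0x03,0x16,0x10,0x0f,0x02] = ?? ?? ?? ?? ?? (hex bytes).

  after D0: wrote 4B at 0x0f = 06bdea67
  after D1: wrote 3B at 0x02 = dd965e
  after D2: wrote 7B at 0x02 = 50d05e760d4f28
  after D3: wrote 2B at 0x15 = 06bd
query mem[0x03]=0xd0, mem[0x16]=0xbd, mem[0x10]=0xbd, mem[0x0f]=0x06, mem[0x02]=0x50

MEM[0x03,0x16,0x10,0x0f,0x02] = d0 bd bd 06 50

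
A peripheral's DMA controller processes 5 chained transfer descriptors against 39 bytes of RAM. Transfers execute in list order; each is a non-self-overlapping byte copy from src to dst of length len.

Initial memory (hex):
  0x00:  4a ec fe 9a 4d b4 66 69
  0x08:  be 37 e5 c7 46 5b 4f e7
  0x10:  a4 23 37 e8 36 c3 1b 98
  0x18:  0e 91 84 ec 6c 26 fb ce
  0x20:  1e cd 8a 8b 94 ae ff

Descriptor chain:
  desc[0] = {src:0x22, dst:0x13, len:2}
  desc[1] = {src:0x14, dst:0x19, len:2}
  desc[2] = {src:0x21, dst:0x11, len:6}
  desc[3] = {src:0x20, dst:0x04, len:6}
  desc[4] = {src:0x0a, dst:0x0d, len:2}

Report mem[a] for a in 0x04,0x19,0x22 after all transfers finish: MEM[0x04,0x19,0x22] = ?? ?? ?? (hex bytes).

D0: mem[0x13..0x14] <- [8a 8b]
D1: mem[0x19..0x1a] <- [8b c3]
D2: mem[0x11..0x16] <- [cd 8a 8b 94 ae ff]
D3: mem[0x04..0x09] <- [1e cd 8a 8b 94 ae]
D4: mem[0x0d..0x0e] <- [e5 c7]
query mem[0x04]=0x1e, mem[0x19]=0x8b, mem[0x22]=0x8a

MEM[0x04,0x19,0x22] = 1e 8b 8a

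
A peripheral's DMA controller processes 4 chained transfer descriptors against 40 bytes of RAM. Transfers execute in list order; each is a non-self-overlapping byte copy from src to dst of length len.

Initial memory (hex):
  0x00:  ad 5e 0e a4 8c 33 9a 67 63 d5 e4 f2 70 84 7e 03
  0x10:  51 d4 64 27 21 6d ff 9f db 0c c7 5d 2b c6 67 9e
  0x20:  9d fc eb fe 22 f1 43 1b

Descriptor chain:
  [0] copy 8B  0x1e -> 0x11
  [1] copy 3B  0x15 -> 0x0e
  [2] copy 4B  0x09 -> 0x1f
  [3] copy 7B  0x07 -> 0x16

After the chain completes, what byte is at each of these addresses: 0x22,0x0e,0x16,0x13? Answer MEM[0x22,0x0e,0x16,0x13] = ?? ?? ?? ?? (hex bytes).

D0: mem[0x11..0x18] <- [67 9e 9d fc eb fe 22 f1]
D1: mem[0x0e..0x10] <- [eb fe 22]
D2: mem[0x1f..0x22] <- [d5 e4 f2 70]
D3: mem[0x16..0x1c] <- [67 63 d5 e4 f2 70 84]
query mem[0x22]=0x70, mem[0x0e]=0xeb, mem[0x16]=0x67, mem[0x13]=0x9d

MEM[0x22,0x0e,0x16,0x13] = 70 eb 67 9d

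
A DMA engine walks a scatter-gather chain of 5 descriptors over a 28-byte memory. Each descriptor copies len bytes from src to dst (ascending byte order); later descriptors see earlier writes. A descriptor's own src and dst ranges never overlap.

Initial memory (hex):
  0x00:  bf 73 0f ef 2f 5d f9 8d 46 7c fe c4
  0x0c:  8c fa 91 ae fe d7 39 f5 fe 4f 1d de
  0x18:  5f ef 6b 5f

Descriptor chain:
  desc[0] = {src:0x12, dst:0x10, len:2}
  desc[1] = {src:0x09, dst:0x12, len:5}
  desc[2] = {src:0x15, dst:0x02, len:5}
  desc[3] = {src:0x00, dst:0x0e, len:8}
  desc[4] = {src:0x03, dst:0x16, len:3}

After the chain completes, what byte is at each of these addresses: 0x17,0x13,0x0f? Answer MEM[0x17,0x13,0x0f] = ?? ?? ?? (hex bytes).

MEM[0x17,0x13,0x0f] = de 5f 73

#0 dst[0x10+2] := {0x39,0xf5}
#1 dst[0x12+5] := {0x7c,0xfe,0xc4,0x8c,0xfa}
#2 dst[0x02+5] := {0x8c,0xfa,0xde,0x5f,0xef}
#3 dst[0x0e+8] := {0xbf,0x73,0x8c,0xfa,0xde,0x5f,0xef,0x8d}
#4 dst[0x16+3] := {0xfa,0xde,0x5f}
query mem[0x17]=0xde, mem[0x13]=0x5f, mem[0x0f]=0x73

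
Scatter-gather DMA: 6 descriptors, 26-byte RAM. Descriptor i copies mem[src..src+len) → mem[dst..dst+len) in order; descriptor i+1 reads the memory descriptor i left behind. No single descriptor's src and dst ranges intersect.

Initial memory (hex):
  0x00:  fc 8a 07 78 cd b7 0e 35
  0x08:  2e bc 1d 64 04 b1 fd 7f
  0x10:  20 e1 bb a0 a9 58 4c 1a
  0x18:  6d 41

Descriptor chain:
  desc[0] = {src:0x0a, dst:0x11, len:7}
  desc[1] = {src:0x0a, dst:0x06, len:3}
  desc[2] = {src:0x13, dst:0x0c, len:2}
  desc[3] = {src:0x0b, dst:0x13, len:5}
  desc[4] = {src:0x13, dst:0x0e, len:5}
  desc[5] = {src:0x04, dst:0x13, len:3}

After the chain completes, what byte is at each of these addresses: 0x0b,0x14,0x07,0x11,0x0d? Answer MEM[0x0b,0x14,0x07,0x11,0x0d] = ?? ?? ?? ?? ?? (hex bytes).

#0 dst[0x11+7] := {0x1d,0x64,0x04,0xb1,0xfd,0x7f,0x20}
#1 dst[0x06+3] := {0x1d,0x64,0x04}
#2 dst[0x0c+2] := {0x04,0xb1}
#3 dst[0x13+5] := {0x64,0x04,0xb1,0xfd,0x7f}
#4 dst[0x0e+5] := {0x64,0x04,0xb1,0xfd,0x7f}
#5 dst[0x13+3] := {0xcd,0xb7,0x1d}
query mem[0x0b]=0x64, mem[0x14]=0xb7, mem[0x07]=0x64, mem[0x11]=0xfd, mem[0x0d]=0xb1

MEM[0x0b,0x14,0x07,0x11,0x0d] = 64 b7 64 fd b1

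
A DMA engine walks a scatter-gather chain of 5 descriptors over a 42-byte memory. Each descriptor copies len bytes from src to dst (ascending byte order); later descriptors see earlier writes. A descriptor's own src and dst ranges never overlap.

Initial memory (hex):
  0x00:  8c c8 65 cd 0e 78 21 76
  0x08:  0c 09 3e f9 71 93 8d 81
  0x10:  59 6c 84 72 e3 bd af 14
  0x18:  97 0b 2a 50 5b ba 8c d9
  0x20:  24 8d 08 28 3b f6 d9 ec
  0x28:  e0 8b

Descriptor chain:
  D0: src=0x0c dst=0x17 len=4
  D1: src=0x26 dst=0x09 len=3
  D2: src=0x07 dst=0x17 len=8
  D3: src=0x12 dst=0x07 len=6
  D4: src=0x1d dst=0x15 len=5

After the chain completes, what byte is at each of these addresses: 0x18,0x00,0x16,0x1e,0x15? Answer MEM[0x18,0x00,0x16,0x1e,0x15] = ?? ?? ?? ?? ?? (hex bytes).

MEM[0x18,0x00,0x16,0x1e,0x15] = 24 8c 8d 8d 93

[0] 0x0c->0x17 len=4 : 71 93 8d 81
[1] 0x26->0x09 len=3 : d9 ec e0
[2] 0x07->0x17 len=8 : 76 0c d9 ec e0 71 93 8d
[3] 0x12->0x07 len=6 : 84 72 e3 bd af 76
[4] 0x1d->0x15 len=5 : 93 8d d9 24 8d
query mem[0x18]=0x24, mem[0x00]=0x8c, mem[0x16]=0x8d, mem[0x1e]=0x8d, mem[0x15]=0x93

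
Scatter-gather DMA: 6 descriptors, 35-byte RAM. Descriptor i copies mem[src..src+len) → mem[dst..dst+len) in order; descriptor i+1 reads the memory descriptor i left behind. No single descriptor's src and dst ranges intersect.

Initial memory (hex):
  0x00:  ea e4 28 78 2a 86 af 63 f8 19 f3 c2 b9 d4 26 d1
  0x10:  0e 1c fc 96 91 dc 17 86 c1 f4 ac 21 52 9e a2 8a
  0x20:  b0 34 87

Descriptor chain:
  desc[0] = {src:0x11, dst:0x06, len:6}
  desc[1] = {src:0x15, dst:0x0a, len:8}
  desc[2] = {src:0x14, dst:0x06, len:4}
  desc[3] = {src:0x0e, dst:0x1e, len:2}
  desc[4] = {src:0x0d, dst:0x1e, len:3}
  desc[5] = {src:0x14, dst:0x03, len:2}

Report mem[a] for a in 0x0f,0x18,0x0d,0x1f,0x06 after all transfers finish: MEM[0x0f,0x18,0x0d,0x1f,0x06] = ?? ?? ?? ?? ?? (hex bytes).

  after D0: wrote 6B at 0x06 = 1cfc9691dc17
  after D1: wrote 8B at 0x0a = dc1786c1f4ac2152
  after D2: wrote 4B at 0x06 = 91dc1786
  after D3: wrote 2B at 0x1e = f4ac
  after D4: wrote 3B at 0x1e = c1f4ac
  after D5: wrote 2B at 0x03 = 91dc
query mem[0x0f]=0xac, mem[0x18]=0xc1, mem[0x0d]=0xc1, mem[0x1f]=0xf4, mem[0x06]=0x91

MEM[0x0f,0x18,0x0d,0x1f,0x06] = ac c1 c1 f4 91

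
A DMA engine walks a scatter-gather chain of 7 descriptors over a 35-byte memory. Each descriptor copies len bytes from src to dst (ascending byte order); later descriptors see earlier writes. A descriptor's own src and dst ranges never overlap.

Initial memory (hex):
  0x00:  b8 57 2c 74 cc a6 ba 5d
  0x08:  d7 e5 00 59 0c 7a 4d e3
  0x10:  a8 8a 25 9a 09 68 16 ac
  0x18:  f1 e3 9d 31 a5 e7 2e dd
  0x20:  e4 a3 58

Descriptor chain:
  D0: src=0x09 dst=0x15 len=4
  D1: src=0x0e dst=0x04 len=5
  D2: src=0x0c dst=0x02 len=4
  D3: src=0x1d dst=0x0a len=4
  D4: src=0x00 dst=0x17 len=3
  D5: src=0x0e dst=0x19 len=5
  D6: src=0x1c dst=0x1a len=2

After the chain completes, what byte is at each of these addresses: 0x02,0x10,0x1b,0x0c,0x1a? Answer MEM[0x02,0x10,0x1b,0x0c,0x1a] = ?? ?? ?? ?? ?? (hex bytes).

D0: mem[0x15..0x18] <- [e5 00 59 0c]
D1: mem[0x04..0x08] <- [4d e3 a8 8a 25]
D2: mem[0x02..0x05] <- [0c 7a 4d e3]
D3: mem[0x0a..0x0d] <- [e7 2e dd e4]
D4: mem[0x17..0x19] <- [b8 57 0c]
D5: mem[0x19..0x1d] <- [4d e3 a8 8a 25]
D6: mem[0x1a..0x1b] <- [8a 25]
query mem[0x02]=0x0c, mem[0x10]=0xa8, mem[0x1b]=0x25, mem[0x0c]=0xdd, mem[0x1a]=0x8a

MEM[0x02,0x10,0x1b,0x0c,0x1a] = 0c a8 25 dd 8a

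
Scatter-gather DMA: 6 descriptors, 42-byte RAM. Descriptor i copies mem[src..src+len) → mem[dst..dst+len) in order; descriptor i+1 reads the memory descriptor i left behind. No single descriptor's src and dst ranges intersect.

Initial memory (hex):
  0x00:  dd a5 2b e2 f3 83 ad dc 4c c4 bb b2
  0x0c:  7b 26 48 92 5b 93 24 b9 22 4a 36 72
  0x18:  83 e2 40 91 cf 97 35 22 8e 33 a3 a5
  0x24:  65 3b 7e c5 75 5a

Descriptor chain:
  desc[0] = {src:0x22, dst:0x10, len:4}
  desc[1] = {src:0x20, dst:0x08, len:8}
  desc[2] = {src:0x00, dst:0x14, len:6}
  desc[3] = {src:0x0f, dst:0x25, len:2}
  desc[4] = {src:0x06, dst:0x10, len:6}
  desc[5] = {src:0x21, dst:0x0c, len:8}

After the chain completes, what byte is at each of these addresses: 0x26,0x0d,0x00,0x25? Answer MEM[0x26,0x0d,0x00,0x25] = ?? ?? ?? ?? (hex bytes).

MEM[0x26,0x0d,0x00,0x25] = a3 a3 dd c5

  after D0: wrote 4B at 0x10 = a3a5653b
  after D1: wrote 8B at 0x08 = 8e33a3a5653b7ec5
  after D2: wrote 6B at 0x14 = dda52be2f383
  after D3: wrote 2B at 0x25 = c5a3
  after D4: wrote 6B at 0x10 = addc8e33a3a5
  after D5: wrote 8B at 0x0c = 33a3a565c5a3c575
query mem[0x26]=0xa3, mem[0x0d]=0xa3, mem[0x00]=0xdd, mem[0x25]=0xc5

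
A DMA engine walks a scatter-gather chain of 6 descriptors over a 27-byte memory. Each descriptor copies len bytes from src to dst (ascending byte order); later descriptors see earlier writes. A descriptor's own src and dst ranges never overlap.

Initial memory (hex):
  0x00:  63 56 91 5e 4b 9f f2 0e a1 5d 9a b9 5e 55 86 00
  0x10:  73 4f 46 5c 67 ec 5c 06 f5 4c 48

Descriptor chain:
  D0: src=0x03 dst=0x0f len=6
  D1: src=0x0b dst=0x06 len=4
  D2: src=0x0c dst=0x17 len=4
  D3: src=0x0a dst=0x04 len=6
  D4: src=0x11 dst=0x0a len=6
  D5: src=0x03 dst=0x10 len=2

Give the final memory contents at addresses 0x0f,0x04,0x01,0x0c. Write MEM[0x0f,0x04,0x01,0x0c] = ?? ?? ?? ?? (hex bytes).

[0] 0x03->0x0f len=6 : 5e 4b 9f f2 0e a1
[1] 0x0b->0x06 len=4 : b9 5e 55 86
[2] 0x0c->0x17 len=4 : 5e 55 86 5e
[3] 0x0a->0x04 len=6 : 9a b9 5e 55 86 5e
[4] 0x11->0x0a len=6 : 9f f2 0e a1 ec 5c
[5] 0x03->0x10 len=2 : 5e 9a
query mem[0x0f]=0x5c, mem[0x04]=0x9a, mem[0x01]=0x56, mem[0x0c]=0x0e

MEM[0x0f,0x04,0x01,0x0c] = 5c 9a 56 0e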